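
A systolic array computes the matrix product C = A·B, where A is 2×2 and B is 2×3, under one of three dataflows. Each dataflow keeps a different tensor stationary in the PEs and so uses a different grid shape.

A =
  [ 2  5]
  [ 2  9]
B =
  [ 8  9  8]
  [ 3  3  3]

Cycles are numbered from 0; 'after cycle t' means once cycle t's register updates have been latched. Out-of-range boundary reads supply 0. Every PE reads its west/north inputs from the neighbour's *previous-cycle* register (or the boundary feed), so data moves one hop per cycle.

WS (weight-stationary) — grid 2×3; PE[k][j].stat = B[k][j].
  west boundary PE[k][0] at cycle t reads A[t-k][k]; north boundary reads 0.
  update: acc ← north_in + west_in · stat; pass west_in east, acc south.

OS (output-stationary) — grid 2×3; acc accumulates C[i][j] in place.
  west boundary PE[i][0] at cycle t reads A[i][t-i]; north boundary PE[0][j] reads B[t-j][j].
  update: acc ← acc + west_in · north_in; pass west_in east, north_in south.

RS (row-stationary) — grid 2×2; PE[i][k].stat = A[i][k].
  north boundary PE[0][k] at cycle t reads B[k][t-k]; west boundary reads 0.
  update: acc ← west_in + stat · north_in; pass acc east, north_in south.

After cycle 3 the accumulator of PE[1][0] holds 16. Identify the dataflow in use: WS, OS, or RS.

— WS: 2×3; PE[1][0] trace:
  step 0 · PE1,0: acc=0; fwd→0 fwd↓0
  step 1 · PE1,0: acc=31; fwd→5 fwd↓31
  step 2 · PE1,0: acc=43; fwd→9 fwd↓43
  step 3 · PE1,0: acc=0; fwd→0 fwd↓0
— OS: 2×3; PE[1][0] trace:
  step 0 · PE1,0: acc=0; fwd→0 fwd↓0
  step 1 · PE1,0: acc=16; fwd→2 fwd↓8
  step 2 · PE1,0: acc=43; fwd→9 fwd↓3
  step 3 · PE1,0: acc=43; fwd→0 fwd↓0
— RS: 2×2; PE[1][0] trace:
  step 0 · PE1,0: acc=0; fwd→0 fwd↓0
  step 1 · PE1,0: acc=16; fwd→16 fwd↓8
  step 2 · PE1,0: acc=18; fwd→18 fwd↓9
  step 3 · PE1,0: acc=16; fwd→16 fwd↓8

dataflow = RS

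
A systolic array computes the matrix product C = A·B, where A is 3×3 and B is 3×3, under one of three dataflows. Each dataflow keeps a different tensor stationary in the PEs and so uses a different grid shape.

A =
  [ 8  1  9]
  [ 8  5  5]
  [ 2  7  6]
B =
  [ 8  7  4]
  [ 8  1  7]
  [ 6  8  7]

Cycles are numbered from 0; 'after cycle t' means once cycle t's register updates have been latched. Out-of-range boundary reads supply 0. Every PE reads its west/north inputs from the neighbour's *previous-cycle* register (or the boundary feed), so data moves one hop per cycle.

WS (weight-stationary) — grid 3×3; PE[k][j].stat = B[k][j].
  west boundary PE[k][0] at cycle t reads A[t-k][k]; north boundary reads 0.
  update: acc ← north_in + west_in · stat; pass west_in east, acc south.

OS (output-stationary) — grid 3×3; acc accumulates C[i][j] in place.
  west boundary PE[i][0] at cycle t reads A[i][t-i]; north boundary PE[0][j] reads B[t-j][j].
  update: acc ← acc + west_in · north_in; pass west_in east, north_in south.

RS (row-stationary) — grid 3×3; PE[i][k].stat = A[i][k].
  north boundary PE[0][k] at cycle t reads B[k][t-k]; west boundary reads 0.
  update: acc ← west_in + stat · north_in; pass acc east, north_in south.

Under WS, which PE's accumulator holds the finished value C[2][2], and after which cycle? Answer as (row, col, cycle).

Under WS, C[2][2] lands at PE[2][2]:
  cycle 0: PE[2][2] → acc 0, east 0, south 0
  cycle 1: PE[2][2] → acc 0, east 0, south 0
  cycle 2: PE[2][2] → acc 0, east 0, south 0
  cycle 3: PE[2][2] → acc 0, east 0, south 0
  cycle 4: PE[2][2] → acc 102, east 9, south 102
  cycle 5: PE[2][2] → acc 102, east 5, south 102
  cycle 6: PE[2][2] → acc 99, east 6, south 99

(row, col, cycle) = (2, 2, 6)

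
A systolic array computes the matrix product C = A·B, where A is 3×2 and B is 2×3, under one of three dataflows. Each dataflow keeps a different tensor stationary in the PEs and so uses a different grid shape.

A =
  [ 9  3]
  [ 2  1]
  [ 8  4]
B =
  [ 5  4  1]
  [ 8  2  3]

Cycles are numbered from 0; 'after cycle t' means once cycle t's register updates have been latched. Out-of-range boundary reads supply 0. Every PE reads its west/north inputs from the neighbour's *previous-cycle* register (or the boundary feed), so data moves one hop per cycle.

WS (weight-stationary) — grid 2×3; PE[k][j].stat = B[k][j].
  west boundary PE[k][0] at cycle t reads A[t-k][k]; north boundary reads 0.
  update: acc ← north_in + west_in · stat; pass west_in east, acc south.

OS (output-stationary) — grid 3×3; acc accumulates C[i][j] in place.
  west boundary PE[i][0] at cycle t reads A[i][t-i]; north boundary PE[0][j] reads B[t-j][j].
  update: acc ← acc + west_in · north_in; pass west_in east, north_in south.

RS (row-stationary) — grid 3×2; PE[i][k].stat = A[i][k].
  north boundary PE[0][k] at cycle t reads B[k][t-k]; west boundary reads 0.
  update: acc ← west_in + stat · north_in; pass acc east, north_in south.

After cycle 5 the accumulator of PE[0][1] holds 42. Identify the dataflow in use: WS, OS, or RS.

WS (2×3 grid), PE[0][1]:
  cycle 0: PE[0][1] → acc 0, east 0, south 0
  cycle 1: PE[0][1] → acc 36, east 9, south 36
  cycle 2: PE[0][1] → acc 8, east 2, south 8
  cycle 3: PE[0][1] → acc 32, east 8, south 32
  cycle 4: PE[0][1] → acc 0, east 0, south 0
  cycle 5: PE[0][1] → acc 0, east 0, south 0
OS (3×3 grid), PE[0][1]:
  cycle 0: PE[0][1] → acc 0, east 0, south 0
  cycle 1: PE[0][1] → acc 36, east 9, south 4
  cycle 2: PE[0][1] → acc 42, east 3, south 2
  cycle 3: PE[0][1] → acc 42, east 0, south 0
  cycle 4: PE[0][1] → acc 42, east 0, south 0
  cycle 5: PE[0][1] → acc 42, east 0, south 0
RS (3×2 grid), PE[0][1]:
  cycle 0: PE[0][1] → acc 0, east 0, south 0
  cycle 1: PE[0][1] → acc 69, east 69, south 8
  cycle 2: PE[0][1] → acc 42, east 42, south 2
  cycle 3: PE[0][1] → acc 18, east 18, south 3
  cycle 4: PE[0][1] → acc 0, east 0, south 0
  cycle 5: PE[0][1] → acc 0, east 0, south 0

dataflow = OS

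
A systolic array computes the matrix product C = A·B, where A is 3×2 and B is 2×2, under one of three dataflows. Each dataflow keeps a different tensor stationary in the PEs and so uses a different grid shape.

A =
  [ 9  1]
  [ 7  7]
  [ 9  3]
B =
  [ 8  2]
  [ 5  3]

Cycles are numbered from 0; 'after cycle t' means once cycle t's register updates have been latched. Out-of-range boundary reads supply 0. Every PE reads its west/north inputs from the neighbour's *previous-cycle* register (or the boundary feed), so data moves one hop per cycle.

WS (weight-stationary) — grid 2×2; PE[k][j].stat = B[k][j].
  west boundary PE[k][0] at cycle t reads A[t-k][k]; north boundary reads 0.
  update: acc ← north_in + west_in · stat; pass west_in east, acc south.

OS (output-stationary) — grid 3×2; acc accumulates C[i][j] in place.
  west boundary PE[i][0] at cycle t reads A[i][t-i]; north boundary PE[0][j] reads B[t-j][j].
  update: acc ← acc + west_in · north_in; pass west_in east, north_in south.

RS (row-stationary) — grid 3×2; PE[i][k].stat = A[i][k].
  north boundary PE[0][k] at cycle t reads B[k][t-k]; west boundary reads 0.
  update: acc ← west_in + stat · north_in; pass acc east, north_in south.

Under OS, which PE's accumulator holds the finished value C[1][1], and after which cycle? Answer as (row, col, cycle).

(row, col, cycle) = (1, 1, 3)

OS — PE[1][1] is where C[1][1] collects:
  @0  [1,1]  acc 0  |  →0  ↓0
  @1  [1,1]  acc 0  |  →0  ↓0
  @2  [1,1]  acc 14  |  →7  ↓2
  @3  [1,1]  acc 35  |  →7  ↓3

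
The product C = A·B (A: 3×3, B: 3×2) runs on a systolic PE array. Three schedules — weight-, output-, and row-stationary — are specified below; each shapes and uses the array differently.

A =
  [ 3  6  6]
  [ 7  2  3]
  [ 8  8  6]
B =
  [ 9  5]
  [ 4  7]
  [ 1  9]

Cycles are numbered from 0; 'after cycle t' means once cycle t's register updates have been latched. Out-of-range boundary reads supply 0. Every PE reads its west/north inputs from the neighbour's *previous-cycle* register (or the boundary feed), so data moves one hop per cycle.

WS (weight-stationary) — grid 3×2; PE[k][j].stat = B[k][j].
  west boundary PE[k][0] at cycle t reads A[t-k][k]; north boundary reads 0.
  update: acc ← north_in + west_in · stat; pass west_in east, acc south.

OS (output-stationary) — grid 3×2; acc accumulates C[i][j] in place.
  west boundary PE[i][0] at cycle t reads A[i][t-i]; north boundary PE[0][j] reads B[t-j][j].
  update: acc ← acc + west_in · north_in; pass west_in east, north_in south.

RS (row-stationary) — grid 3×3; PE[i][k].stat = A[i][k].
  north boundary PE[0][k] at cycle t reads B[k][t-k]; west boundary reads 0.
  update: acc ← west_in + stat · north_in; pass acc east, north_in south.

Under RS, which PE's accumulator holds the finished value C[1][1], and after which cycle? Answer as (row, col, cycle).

(row, col, cycle) = (1, 2, 4)

Under RS, C[1][1] lands at PE[1][2]:
  @0  [1,2]  acc 0  |  →0  ↓0
  @1  [1,2]  acc 0  |  →0  ↓0
  @2  [1,2]  acc 0  |  →0  ↓0
  @3  [1,2]  acc 74  |  →74  ↓1
  @4  [1,2]  acc 76  |  →76  ↓9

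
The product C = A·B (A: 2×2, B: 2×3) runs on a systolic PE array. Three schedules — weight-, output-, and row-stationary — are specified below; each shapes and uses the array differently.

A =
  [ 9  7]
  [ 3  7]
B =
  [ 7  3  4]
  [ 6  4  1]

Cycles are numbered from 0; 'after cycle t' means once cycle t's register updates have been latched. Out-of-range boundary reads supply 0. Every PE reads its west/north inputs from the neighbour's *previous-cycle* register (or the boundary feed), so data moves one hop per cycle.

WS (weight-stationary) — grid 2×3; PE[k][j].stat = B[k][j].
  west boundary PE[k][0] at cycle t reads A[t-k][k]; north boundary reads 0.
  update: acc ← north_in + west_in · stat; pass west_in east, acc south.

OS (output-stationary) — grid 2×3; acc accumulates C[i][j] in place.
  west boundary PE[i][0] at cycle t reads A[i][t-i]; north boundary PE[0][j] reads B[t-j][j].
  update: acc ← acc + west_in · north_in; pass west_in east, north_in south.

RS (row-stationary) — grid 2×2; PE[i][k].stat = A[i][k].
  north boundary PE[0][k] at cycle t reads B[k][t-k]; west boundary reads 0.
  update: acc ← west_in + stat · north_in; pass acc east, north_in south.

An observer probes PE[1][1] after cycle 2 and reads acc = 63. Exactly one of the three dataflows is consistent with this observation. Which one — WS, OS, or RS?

dataflow = RS

Under WS (2×3), PE[1][1]:
  cycle 0: PE[1][1] → acc 0, east 0, south 0
  cycle 1: PE[1][1] → acc 0, east 0, south 0
  cycle 2: PE[1][1] → acc 55, east 7, south 55
Under OS (2×3), PE[1][1]:
  cycle 0: PE[1][1] → acc 0, east 0, south 0
  cycle 1: PE[1][1] → acc 0, east 0, south 0
  cycle 2: PE[1][1] → acc 9, east 3, south 3
Under RS (2×2), PE[1][1]:
  cycle 0: PE[1][1] → acc 0, east 0, south 0
  cycle 1: PE[1][1] → acc 0, east 0, south 0
  cycle 2: PE[1][1] → acc 63, east 63, south 6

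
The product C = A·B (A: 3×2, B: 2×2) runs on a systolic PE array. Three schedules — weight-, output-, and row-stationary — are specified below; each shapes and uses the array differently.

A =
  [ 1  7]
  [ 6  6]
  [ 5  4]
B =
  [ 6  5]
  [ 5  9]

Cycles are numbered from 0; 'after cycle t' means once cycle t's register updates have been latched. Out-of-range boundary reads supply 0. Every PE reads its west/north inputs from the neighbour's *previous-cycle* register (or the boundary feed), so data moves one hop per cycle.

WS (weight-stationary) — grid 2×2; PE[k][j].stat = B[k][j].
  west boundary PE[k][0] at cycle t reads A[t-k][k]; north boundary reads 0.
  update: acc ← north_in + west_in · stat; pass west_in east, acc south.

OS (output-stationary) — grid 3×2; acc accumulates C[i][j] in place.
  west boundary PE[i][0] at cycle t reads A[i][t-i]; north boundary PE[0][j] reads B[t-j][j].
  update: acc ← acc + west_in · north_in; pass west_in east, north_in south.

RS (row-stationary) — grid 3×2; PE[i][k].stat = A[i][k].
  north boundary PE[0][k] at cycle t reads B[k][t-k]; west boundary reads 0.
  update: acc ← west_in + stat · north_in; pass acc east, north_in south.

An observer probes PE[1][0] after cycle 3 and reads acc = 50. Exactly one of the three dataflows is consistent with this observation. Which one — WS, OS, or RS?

Under WS (2×2), PE[1][0]:
  c0 r1c0: 0 / 0 / 0
  c1 r1c0: 41 / 7 / 41
  c2 r1c0: 66 / 6 / 66
  c3 r1c0: 50 / 4 / 50
Under OS (3×2), PE[1][0]:
  c0 r1c0: 0 / 0 / 0
  c1 r1c0: 36 / 6 / 6
  c2 r1c0: 66 / 6 / 5
  c3 r1c0: 66 / 0 / 0
Under RS (3×2), PE[1][0]:
  c0 r1c0: 0 / 0 / 0
  c1 r1c0: 36 / 36 / 6
  c2 r1c0: 30 / 30 / 5
  c3 r1c0: 0 / 0 / 0

dataflow = WS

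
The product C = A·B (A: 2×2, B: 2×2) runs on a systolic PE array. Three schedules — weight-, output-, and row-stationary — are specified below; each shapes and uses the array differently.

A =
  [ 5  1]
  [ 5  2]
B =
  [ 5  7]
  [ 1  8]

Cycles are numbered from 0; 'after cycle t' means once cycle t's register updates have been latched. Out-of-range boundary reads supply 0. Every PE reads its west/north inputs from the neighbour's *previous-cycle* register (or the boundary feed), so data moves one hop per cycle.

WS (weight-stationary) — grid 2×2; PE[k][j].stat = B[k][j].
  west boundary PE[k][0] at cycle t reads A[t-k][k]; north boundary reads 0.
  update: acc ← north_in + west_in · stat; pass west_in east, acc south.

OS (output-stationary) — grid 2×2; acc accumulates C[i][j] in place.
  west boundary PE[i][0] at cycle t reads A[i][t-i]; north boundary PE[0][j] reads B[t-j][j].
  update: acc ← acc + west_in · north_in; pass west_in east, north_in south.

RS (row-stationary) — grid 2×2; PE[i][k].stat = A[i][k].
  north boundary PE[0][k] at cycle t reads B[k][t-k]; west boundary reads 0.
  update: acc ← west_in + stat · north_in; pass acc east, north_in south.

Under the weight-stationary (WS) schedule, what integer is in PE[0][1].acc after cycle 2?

PE[0][1].acc = 35

WS 2×2: PE[0][1] cycle-by-cycle (with neighbour feeds):
  t=0 PE[0][0]: acc=25 h=5 v=25
  t=0 PE[0][1]: acc=0 h=0 v=0
  t=1 PE[0][0]: acc=25 h=5 v=25
  t=1 PE[0][1]: acc=35 h=5 v=35
  t=2 PE[0][0]: acc=0 h=0 v=0
  t=2 PE[0][1]: acc=35 h=5 v=35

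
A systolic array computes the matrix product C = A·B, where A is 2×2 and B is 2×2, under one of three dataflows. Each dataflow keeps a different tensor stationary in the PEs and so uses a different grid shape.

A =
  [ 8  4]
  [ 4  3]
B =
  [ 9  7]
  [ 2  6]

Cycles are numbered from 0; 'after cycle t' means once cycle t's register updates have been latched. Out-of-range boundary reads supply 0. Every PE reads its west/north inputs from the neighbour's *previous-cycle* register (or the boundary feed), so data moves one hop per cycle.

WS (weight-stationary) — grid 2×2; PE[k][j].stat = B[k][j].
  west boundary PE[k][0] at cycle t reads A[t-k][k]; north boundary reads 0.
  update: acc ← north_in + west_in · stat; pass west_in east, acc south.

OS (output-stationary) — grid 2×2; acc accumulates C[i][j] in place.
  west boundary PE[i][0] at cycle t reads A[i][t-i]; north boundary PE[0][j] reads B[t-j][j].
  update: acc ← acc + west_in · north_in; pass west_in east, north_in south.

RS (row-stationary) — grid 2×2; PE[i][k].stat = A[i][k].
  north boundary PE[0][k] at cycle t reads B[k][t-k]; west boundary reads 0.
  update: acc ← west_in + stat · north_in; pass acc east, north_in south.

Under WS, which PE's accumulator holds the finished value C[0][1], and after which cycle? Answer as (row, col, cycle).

WS — PE[1][1] is where C[0][1] collects:
  cycle 0: PE[1][1] → acc 0, east 0, south 0
  cycle 1: PE[1][1] → acc 0, east 0, south 0
  cycle 2: PE[1][1] → acc 80, east 4, south 80

(row, col, cycle) = (1, 1, 2)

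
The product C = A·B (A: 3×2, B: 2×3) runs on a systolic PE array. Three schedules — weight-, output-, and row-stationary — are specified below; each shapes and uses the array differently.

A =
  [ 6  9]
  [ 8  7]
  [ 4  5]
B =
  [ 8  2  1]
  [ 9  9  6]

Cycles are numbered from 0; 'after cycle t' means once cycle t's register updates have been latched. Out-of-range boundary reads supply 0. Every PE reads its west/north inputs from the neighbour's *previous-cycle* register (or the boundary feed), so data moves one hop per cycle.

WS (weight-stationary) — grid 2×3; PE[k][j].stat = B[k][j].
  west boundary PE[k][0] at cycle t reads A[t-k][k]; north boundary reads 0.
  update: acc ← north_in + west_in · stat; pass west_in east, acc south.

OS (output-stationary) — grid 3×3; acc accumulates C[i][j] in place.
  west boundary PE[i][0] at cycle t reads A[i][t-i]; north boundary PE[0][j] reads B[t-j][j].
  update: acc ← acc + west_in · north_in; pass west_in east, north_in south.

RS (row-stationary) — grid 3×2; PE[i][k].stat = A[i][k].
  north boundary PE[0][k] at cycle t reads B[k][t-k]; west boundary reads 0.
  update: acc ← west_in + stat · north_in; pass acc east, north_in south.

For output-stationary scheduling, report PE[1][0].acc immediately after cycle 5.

OS on a 3×3 grid — tracing PE[1][0] and its feeders:
  t=0 PE[0][0]: acc=48 h=6 v=8
  t=0 PE[1][0]: acc=0 h=0 v=0
  t=1 PE[0][0]: acc=129 h=9 v=9
  t=1 PE[1][0]: acc=64 h=8 v=8
  t=2 PE[0][0]: acc=129 h=0 v=0
  t=2 PE[1][0]: acc=127 h=7 v=9
  t=3 PE[0][0]: acc=129 h=0 v=0
  t=3 PE[1][0]: acc=127 h=0 v=0
  t=4 PE[0][0]: acc=129 h=0 v=0
  t=4 PE[1][0]: acc=127 h=0 v=0
  t=5 PE[0][0]: acc=129 h=0 v=0
  t=5 PE[1][0]: acc=127 h=0 v=0

PE[1][0].acc = 127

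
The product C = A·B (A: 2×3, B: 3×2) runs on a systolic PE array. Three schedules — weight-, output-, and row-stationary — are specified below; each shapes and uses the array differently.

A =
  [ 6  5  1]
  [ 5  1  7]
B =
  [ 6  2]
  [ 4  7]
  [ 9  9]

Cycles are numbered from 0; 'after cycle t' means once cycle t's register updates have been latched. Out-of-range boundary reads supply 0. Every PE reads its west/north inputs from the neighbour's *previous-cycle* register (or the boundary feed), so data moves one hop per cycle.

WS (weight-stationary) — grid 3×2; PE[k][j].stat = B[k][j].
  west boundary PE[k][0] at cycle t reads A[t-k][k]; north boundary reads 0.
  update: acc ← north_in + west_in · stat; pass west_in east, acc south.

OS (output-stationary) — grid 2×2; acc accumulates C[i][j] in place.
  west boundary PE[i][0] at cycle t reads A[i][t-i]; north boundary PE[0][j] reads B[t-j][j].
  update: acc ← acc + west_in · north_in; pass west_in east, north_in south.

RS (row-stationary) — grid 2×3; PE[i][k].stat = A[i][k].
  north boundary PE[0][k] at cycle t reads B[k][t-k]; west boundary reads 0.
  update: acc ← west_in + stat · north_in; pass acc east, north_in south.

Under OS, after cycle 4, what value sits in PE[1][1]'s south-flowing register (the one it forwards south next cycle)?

OS (2×2). Following PE[1][1] plus its west/north inputs:
  [0] (0,1) acc=0 (h:0 v:0)
  [0] (1,0) acc=0 (h:0 v:0)
  [0] (1,1) acc=0 (h:0 v:0)
  [1] (0,1) acc=12 (h:6 v:2)
  [1] (1,0) acc=30 (h:5 v:6)
  [1] (1,1) acc=0 (h:0 v:0)
  [2] (0,1) acc=47 (h:5 v:7)
  [2] (1,0) acc=34 (h:1 v:4)
  [2] (1,1) acc=10 (h:5 v:2)
  [3] (0,1) acc=56 (h:1 v:9)
  [3] (1,0) acc=97 (h:7 v:9)
  [3] (1,1) acc=17 (h:1 v:7)
  [4] (0,1) acc=56 (h:0 v:0)
  [4] (1,0) acc=97 (h:0 v:0)
  [4] (1,1) acc=80 (h:7 v:9)

register = 9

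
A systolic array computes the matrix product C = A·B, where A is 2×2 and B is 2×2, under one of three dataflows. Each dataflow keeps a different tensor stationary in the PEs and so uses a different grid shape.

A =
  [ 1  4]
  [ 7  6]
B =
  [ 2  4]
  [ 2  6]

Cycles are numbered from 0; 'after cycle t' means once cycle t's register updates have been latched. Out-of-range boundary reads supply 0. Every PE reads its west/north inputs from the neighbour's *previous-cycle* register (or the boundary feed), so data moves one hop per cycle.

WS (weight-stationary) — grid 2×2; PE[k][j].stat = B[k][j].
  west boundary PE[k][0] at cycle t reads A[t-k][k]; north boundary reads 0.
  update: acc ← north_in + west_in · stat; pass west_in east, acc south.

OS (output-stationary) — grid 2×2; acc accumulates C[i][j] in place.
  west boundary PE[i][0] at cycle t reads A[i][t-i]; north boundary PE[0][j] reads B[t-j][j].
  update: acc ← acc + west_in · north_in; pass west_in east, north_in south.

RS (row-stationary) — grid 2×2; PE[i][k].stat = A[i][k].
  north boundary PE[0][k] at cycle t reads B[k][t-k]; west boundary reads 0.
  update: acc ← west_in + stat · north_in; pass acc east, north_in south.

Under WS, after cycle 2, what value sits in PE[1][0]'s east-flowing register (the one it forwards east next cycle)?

register = 6

WS 2×2: PE[1][0] cycle-by-cycle (with neighbour feeds):
  0: (0,0).acc=2  regs=<1,2>
  0: (1,0).acc=0  regs=<0,0>
  1: (0,0).acc=14  regs=<7,14>
  1: (1,0).acc=10  regs=<4,10>
  2: (0,0).acc=0  regs=<0,0>
  2: (1,0).acc=26  regs=<6,26>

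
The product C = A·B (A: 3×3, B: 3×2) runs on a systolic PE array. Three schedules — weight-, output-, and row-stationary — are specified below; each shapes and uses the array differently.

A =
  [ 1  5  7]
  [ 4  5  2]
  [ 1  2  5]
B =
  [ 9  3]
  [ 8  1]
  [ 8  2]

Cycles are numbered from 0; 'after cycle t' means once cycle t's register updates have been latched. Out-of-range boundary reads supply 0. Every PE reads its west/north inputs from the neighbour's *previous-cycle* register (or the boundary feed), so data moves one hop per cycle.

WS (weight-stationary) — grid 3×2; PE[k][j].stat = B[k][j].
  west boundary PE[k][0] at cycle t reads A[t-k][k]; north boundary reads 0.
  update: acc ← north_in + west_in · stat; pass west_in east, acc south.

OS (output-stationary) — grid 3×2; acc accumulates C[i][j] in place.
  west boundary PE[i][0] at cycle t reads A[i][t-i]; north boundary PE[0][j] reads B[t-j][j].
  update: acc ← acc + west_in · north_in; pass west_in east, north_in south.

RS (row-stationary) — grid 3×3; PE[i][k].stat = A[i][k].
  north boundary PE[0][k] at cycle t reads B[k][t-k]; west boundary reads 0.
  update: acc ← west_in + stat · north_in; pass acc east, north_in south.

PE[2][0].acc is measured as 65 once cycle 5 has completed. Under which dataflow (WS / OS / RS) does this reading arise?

Under WS (3×2), PE[2][0]:
  after 0 — PE[2][0] acc=0, pass-E 0, pass-S 0
  after 1 — PE[2][0] acc=0, pass-E 0, pass-S 0
  after 2 — PE[2][0] acc=105, pass-E 7, pass-S 105
  after 3 — PE[2][0] acc=92, pass-E 2, pass-S 92
  after 4 — PE[2][0] acc=65, pass-E 5, pass-S 65
  after 5 — PE[2][0] acc=0, pass-E 0, pass-S 0
Under OS (3×2), PE[2][0]:
  after 0 — PE[2][0] acc=0, pass-E 0, pass-S 0
  after 1 — PE[2][0] acc=0, pass-E 0, pass-S 0
  after 2 — PE[2][0] acc=9, pass-E 1, pass-S 9
  after 3 — PE[2][0] acc=25, pass-E 2, pass-S 8
  after 4 — PE[2][0] acc=65, pass-E 5, pass-S 8
  after 5 — PE[2][0] acc=65, pass-E 0, pass-S 0
Under RS (3×3), PE[2][0]:
  after 0 — PE[2][0] acc=0, pass-E 0, pass-S 0
  after 1 — PE[2][0] acc=0, pass-E 0, pass-S 0
  after 2 — PE[2][0] acc=9, pass-E 9, pass-S 9
  after 3 — PE[2][0] acc=3, pass-E 3, pass-S 3
  after 4 — PE[2][0] acc=0, pass-E 0, pass-S 0
  after 5 — PE[2][0] acc=0, pass-E 0, pass-S 0

dataflow = OS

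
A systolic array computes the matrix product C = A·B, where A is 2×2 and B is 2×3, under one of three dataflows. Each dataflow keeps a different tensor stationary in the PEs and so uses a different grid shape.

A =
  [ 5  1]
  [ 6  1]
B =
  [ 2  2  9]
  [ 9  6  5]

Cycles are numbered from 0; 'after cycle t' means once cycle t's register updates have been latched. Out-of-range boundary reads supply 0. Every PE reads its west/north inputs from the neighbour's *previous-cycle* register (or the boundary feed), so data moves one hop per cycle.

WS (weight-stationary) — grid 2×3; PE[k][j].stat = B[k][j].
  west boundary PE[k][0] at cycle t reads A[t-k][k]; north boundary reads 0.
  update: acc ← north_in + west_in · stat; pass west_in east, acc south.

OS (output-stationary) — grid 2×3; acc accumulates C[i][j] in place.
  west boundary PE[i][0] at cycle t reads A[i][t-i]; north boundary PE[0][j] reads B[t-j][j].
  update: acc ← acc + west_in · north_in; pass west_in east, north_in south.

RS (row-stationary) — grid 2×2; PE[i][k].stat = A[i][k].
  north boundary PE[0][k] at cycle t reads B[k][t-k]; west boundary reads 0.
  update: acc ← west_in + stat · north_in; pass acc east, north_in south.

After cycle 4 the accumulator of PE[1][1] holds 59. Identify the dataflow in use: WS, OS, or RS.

dataflow = RS

WS [2×3] PE[1][1] across cycles:
  after 0 — PE[1][1] acc=0, pass-E 0, pass-S 0
  after 1 — PE[1][1] acc=0, pass-E 0, pass-S 0
  after 2 — PE[1][1] acc=16, pass-E 1, pass-S 16
  after 3 — PE[1][1] acc=18, pass-E 1, pass-S 18
  after 4 — PE[1][1] acc=0, pass-E 0, pass-S 0
OS [2×3] PE[1][1] across cycles:
  after 0 — PE[1][1] acc=0, pass-E 0, pass-S 0
  after 1 — PE[1][1] acc=0, pass-E 0, pass-S 0
  after 2 — PE[1][1] acc=12, pass-E 6, pass-S 2
  after 3 — PE[1][1] acc=18, pass-E 1, pass-S 6
  after 4 — PE[1][1] acc=18, pass-E 0, pass-S 0
RS [2×2] PE[1][1] across cycles:
  after 0 — PE[1][1] acc=0, pass-E 0, pass-S 0
  after 1 — PE[1][1] acc=0, pass-E 0, pass-S 0
  after 2 — PE[1][1] acc=21, pass-E 21, pass-S 9
  after 3 — PE[1][1] acc=18, pass-E 18, pass-S 6
  after 4 — PE[1][1] acc=59, pass-E 59, pass-S 5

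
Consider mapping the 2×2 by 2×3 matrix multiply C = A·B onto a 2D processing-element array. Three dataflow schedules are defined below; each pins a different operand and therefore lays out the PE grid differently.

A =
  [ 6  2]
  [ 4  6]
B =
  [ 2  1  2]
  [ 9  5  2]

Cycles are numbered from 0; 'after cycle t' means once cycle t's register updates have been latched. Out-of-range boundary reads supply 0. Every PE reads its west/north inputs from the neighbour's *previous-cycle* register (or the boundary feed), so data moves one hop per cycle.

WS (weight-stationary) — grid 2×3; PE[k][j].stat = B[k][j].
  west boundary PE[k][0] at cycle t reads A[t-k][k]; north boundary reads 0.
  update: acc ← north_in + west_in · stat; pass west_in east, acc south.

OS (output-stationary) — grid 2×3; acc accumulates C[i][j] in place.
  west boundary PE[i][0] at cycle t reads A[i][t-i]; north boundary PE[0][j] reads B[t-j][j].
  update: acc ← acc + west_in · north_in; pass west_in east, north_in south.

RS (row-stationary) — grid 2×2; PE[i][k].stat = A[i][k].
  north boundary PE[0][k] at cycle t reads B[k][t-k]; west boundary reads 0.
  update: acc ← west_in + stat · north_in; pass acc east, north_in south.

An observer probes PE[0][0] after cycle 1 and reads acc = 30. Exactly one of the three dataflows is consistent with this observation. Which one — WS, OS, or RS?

WS (2×3 grid), PE[0][0]:
  0: (0,0).acc=12  regs=<6,12>
  1: (0,0).acc=8  regs=<4,8>
OS (2×3 grid), PE[0][0]:
  0: (0,0).acc=12  regs=<6,2>
  1: (0,0).acc=30  regs=<2,9>
RS (2×2 grid), PE[0][0]:
  0: (0,0).acc=12  regs=<12,2>
  1: (0,0).acc=6  regs=<6,1>

dataflow = OS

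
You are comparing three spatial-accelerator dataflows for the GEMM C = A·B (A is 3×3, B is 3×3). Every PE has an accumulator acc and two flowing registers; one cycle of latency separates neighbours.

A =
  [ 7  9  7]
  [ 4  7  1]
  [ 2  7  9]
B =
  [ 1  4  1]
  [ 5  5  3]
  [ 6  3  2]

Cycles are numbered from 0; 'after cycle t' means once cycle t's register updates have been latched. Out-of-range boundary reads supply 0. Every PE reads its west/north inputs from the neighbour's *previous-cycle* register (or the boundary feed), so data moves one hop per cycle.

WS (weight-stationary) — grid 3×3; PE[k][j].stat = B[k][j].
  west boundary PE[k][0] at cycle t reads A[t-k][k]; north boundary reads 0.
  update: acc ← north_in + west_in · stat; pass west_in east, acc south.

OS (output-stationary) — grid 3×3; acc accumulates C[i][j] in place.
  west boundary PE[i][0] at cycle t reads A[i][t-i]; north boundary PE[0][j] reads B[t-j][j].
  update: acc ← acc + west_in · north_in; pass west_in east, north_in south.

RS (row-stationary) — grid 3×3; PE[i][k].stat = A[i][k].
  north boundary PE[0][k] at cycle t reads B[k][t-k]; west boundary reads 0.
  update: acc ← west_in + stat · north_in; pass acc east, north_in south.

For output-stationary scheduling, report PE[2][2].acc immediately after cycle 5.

PE[2][2].acc = 23

OS (3×3). Following PE[2][2] plus its west/north inputs:
  c0 r1c2: 0 / 0 / 0
  c0 r2c1: 0 / 0 / 0
  c0 r2c2: 0 / 0 / 0
  c1 r1c2: 0 / 0 / 0
  c1 r2c1: 0 / 0 / 0
  c1 r2c2: 0 / 0 / 0
  c2 r1c2: 0 / 0 / 0
  c2 r2c1: 0 / 0 / 0
  c2 r2c2: 0 / 0 / 0
  c3 r1c2: 4 / 4 / 1
  c3 r2c1: 8 / 2 / 4
  c3 r2c2: 0 / 0 / 0
  c4 r1c2: 25 / 7 / 3
  c4 r2c1: 43 / 7 / 5
  c4 r2c2: 2 / 2 / 1
  c5 r1c2: 27 / 1 / 2
  c5 r2c1: 70 / 9 / 3
  c5 r2c2: 23 / 7 / 3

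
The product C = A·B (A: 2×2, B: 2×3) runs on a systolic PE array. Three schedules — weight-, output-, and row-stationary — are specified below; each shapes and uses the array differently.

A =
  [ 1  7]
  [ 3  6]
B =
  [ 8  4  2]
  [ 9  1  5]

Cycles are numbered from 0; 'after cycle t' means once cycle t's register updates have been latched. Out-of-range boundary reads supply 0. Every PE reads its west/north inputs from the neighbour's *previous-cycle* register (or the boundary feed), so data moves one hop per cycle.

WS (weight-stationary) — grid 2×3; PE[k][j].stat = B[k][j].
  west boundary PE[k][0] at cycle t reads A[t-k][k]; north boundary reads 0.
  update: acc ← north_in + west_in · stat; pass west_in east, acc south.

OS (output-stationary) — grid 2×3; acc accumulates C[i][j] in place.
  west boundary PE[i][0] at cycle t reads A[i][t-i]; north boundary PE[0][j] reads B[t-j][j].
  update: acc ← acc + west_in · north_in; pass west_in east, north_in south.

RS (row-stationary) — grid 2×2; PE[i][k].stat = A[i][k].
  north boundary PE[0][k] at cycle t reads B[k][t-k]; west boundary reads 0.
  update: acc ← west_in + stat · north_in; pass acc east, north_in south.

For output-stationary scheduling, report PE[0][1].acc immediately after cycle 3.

OS on a 2×3 grid — tracing PE[0][1] and its feeders:
  0: (0,0).acc=8  regs=<1,8>
  0: (0,1).acc=0  regs=<0,0>
  1: (0,0).acc=71  regs=<7,9>
  1: (0,1).acc=4  regs=<1,4>
  2: (0,0).acc=71  regs=<0,0>
  2: (0,1).acc=11  regs=<7,1>
  3: (0,0).acc=71  regs=<0,0>
  3: (0,1).acc=11  regs=<0,0>

PE[0][1].acc = 11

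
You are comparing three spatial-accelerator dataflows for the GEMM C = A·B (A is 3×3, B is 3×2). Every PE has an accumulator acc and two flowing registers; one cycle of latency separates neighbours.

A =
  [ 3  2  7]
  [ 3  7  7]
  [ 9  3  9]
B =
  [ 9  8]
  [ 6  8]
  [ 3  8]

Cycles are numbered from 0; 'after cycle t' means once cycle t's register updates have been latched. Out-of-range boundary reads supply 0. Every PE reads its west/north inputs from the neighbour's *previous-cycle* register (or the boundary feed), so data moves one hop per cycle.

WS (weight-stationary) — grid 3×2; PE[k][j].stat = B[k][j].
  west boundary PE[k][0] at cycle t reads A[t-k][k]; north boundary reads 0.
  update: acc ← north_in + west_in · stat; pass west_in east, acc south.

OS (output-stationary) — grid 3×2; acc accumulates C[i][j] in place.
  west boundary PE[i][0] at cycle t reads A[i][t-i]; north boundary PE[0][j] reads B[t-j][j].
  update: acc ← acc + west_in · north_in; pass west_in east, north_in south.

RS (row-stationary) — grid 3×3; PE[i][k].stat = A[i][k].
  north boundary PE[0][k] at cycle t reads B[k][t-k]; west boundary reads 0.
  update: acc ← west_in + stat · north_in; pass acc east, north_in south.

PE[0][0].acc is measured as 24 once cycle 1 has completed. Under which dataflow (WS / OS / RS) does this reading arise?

dataflow = RS

— WS: 3×2; PE[0][0] trace:
  cycle 0: PE[0][0] → acc 27, east 3, south 27
  cycle 1: PE[0][0] → acc 27, east 3, south 27
— OS: 3×2; PE[0][0] trace:
  cycle 0: PE[0][0] → acc 27, east 3, south 9
  cycle 1: PE[0][0] → acc 39, east 2, south 6
— RS: 3×3; PE[0][0] trace:
  cycle 0: PE[0][0] → acc 27, east 27, south 9
  cycle 1: PE[0][0] → acc 24, east 24, south 8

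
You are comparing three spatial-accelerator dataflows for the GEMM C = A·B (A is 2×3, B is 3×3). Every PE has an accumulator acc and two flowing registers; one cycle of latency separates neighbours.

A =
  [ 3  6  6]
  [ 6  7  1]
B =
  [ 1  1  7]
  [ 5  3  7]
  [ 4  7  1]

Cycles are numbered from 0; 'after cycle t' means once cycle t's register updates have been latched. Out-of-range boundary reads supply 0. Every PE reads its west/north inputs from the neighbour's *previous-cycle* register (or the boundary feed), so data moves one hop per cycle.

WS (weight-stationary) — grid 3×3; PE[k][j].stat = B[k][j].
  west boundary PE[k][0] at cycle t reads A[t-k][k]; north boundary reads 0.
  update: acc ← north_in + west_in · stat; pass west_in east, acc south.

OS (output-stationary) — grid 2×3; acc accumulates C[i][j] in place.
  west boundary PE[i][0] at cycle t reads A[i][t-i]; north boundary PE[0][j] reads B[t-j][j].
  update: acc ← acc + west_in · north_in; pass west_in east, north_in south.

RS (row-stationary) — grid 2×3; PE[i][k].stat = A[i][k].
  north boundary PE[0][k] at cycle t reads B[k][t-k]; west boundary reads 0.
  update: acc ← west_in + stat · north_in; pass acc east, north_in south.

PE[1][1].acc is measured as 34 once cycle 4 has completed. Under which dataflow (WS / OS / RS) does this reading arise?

— WS: 3×3; PE[1][1] trace:
  after 0 — PE[1][1] acc=0, pass-E 0, pass-S 0
  after 1 — PE[1][1] acc=0, pass-E 0, pass-S 0
  after 2 — PE[1][1] acc=21, pass-E 6, pass-S 21
  after 3 — PE[1][1] acc=27, pass-E 7, pass-S 27
  after 4 — PE[1][1] acc=0, pass-E 0, pass-S 0
— OS: 2×3; PE[1][1] trace:
  after 0 — PE[1][1] acc=0, pass-E 0, pass-S 0
  after 1 — PE[1][1] acc=0, pass-E 0, pass-S 0
  after 2 — PE[1][1] acc=6, pass-E 6, pass-S 1
  after 3 — PE[1][1] acc=27, pass-E 7, pass-S 3
  after 4 — PE[1][1] acc=34, pass-E 1, pass-S 7
— RS: 2×3; PE[1][1] trace:
  after 0 — PE[1][1] acc=0, pass-E 0, pass-S 0
  after 1 — PE[1][1] acc=0, pass-E 0, pass-S 0
  after 2 — PE[1][1] acc=41, pass-E 41, pass-S 5
  after 3 — PE[1][1] acc=27, pass-E 27, pass-S 3
  after 4 — PE[1][1] acc=91, pass-E 91, pass-S 7

dataflow = OS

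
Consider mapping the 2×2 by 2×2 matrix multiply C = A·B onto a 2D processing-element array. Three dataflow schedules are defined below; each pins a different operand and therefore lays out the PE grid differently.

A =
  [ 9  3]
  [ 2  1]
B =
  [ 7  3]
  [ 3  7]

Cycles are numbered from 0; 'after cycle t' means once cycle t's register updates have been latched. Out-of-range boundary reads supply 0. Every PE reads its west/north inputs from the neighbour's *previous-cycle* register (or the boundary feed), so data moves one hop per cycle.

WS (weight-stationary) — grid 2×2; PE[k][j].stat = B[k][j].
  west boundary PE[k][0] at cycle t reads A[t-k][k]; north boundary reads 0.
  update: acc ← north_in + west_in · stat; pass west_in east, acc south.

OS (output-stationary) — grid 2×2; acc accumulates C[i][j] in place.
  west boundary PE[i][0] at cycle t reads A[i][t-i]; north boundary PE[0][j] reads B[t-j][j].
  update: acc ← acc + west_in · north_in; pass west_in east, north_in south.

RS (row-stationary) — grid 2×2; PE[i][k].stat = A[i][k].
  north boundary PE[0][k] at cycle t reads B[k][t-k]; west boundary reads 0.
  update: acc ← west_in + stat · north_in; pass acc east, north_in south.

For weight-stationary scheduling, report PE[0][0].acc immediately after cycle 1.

PE[0][0].acc = 14

Tracing WS — 2×2 array, target PE[0][0]:
  @0  [0,0]  acc 63  |  →9  ↓63
  @1  [0,0]  acc 14  |  →2  ↓14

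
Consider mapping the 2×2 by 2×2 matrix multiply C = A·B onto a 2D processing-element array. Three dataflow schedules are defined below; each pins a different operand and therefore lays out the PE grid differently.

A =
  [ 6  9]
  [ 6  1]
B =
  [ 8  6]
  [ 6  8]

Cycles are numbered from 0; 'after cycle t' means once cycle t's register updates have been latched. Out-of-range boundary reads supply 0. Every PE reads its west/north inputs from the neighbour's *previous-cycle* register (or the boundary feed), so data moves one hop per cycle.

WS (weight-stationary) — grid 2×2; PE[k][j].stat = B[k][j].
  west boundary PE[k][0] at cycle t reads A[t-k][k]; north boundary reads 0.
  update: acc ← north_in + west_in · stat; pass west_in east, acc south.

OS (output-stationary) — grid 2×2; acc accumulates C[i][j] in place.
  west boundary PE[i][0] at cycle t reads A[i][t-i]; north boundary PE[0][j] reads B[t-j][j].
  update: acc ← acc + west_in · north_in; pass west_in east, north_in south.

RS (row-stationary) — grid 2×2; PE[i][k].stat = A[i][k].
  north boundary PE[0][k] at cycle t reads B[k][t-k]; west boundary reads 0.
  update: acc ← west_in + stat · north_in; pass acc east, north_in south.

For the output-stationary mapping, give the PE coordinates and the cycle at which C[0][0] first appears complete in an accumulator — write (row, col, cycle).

(row, col, cycle) = (0, 0, 1)

Under OS, C[0][0] lands at PE[0][0]:
  [0] (0,0) acc=48 (h:6 v:8)
  [1] (0,0) acc=102 (h:9 v:6)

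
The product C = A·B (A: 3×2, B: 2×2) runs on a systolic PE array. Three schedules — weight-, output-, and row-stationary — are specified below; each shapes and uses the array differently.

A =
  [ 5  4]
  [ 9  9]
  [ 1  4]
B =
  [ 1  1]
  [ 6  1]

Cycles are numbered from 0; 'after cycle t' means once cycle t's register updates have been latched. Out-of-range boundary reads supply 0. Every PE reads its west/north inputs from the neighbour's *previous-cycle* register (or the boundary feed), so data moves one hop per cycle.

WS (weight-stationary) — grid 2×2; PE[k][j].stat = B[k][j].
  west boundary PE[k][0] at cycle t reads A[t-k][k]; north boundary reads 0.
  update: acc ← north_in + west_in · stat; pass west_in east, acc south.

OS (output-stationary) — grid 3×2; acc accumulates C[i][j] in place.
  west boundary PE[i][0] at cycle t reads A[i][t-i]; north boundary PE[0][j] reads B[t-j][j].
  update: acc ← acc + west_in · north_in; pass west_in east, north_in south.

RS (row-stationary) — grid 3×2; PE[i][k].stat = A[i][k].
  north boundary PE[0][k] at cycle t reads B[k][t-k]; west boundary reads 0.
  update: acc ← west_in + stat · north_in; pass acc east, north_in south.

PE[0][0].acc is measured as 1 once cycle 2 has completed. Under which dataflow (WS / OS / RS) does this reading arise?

dataflow = WS

WS [2×2] PE[0][0] across cycles:
  step 0 · PE0,0: acc=5; fwd→5 fwd↓5
  step 1 · PE0,0: acc=9; fwd→9 fwd↓9
  step 2 · PE0,0: acc=1; fwd→1 fwd↓1
OS [3×2] PE[0][0] across cycles:
  step 0 · PE0,0: acc=5; fwd→5 fwd↓1
  step 1 · PE0,0: acc=29; fwd→4 fwd↓6
  step 2 · PE0,0: acc=29; fwd→0 fwd↓0
RS [3×2] PE[0][0] across cycles:
  step 0 · PE0,0: acc=5; fwd→5 fwd↓1
  step 1 · PE0,0: acc=5; fwd→5 fwd↓1
  step 2 · PE0,0: acc=0; fwd→0 fwd↓0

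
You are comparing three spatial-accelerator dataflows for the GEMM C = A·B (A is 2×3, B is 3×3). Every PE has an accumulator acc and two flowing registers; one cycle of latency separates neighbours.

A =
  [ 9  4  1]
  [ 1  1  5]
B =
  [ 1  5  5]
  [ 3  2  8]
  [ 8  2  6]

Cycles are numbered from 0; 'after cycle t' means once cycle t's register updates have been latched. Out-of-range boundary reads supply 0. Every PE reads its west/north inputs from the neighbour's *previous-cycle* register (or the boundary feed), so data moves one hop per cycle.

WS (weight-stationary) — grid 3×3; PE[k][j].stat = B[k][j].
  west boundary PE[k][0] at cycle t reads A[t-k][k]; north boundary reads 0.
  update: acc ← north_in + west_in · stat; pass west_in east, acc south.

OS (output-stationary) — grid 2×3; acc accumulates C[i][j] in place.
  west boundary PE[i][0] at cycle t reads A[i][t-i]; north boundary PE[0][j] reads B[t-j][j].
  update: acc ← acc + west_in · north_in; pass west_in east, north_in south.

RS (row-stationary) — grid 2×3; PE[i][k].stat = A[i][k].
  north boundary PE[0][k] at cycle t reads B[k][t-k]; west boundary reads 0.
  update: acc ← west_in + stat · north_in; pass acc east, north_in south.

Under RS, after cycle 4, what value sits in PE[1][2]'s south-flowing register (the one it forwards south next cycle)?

register = 2

Tracing RS — 2×3 array, target PE[1][2]:
  step 0 · PE0,2: acc=0; fwd→0 fwd↓0
  step 0 · PE1,1: acc=0; fwd→0 fwd↓0
  step 0 · PE1,2: acc=0; fwd→0 fwd↓0
  step 1 · PE0,2: acc=0; fwd→0 fwd↓0
  step 1 · PE1,1: acc=0; fwd→0 fwd↓0
  step 1 · PE1,2: acc=0; fwd→0 fwd↓0
  step 2 · PE0,2: acc=29; fwd→29 fwd↓8
  step 2 · PE1,1: acc=4; fwd→4 fwd↓3
  step 2 · PE1,2: acc=0; fwd→0 fwd↓0
  step 3 · PE0,2: acc=55; fwd→55 fwd↓2
  step 3 · PE1,1: acc=7; fwd→7 fwd↓2
  step 3 · PE1,2: acc=44; fwd→44 fwd↓8
  step 4 · PE0,2: acc=83; fwd→83 fwd↓6
  step 4 · PE1,1: acc=13; fwd→13 fwd↓8
  step 4 · PE1,2: acc=17; fwd→17 fwd↓2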